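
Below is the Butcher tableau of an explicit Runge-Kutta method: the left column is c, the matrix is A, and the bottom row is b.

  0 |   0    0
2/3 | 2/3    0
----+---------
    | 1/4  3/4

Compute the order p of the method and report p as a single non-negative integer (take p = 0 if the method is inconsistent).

2

b = (1/4, 3/4)
c = (0, 2/3)
Σ b_i: 1/4·1 + 3/4·1 = 1 ✓
b·c: 3/4·2/3 = 1/2 ✓; 2 stages ⇒ order 2.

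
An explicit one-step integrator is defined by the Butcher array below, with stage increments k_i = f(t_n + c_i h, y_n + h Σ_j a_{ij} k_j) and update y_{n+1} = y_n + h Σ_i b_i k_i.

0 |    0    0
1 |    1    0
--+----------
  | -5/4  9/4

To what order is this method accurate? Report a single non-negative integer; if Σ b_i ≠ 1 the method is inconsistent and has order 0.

1

b = (-5/4, 9/4)
c = (0, 1)
Σ b_i: (-5/4)·1 + 9/4·1 = 1 ✓
b·c: 9/4·1 = 9/4 ≠ 1/2 ⇒ order 1.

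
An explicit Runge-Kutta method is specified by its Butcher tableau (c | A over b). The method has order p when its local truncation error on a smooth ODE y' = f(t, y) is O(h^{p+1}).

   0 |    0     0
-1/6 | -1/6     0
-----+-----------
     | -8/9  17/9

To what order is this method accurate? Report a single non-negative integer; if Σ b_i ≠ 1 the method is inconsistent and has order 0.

1

b = (-8/9, 17/9)
c = (0, -1/6)
Σ b_i: (-8/9)·1 + 17/9·1 = 1 ✓
b·c: 17/9·(-1/6) = -17/54 ≠ 1/2 ⇒ order 1.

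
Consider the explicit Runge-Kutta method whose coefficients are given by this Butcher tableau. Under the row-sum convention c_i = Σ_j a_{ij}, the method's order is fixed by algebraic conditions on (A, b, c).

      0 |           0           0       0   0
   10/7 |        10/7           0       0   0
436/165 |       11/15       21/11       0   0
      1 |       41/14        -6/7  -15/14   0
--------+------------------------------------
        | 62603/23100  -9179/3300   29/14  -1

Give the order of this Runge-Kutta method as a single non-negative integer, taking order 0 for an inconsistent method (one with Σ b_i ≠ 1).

b = (62603/23100, -9179/3300, 29/14, -1)
c = (0, 10/7, 436/165, 1)
Ac = (0, 0, 30/11, -2186/539)
Σ b_i: 62603/23100·1 + (-9179/3300)·1 + 29/14·1 + (-1)·1 = 1 ✓
b·c: (-9179/3300)·10/7 + 29/14·436/165 + (-1)·1 = 1/2 ✓
b·c²: (-9179/3300)·100/49 + 29/14·190096/27225 + (-1)·1 = 10388044/1334025 ≠ 1/3 ⇒ order 2.
b·Ac: 29/14·30/11 + (-1)·(-2186/539) = 5231/539 ≠ 1/6

2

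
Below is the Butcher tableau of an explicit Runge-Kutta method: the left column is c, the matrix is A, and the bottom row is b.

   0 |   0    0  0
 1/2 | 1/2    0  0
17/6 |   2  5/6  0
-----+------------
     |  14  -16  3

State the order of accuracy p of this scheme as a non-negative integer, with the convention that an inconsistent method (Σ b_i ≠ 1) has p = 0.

b = (14, -16, 3)
c = (0, 1/2, 17/6)
Ac = (0, 0, 5/12)
Σ b_i: 14·1 + (-16)·1 + 3·1 = 1 ✓
b·c: (-16)·1/2 + 3·17/6 = 1/2 ✓
b·c²: (-16)·1/4 + 3·289/36 = 241/12 ≠ 1/3 ⇒ order 2.
b·Ac: 3·5/12 = 5/4 ≠ 1/6

2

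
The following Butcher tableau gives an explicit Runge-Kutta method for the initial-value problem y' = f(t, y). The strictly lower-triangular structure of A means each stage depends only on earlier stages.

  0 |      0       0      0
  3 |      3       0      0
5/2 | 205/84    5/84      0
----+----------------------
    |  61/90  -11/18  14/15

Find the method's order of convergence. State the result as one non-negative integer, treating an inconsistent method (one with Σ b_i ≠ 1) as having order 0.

3

b = (61/90, -11/18, 14/15)
c = (0, 3, 5/2)
Ac = (0, 0, 5/28)
Σ b_i: 61/90·1 + (-11/18)·1 + 14/15·1 = 1 ✓
b·c: (-11/18)·3 + 14/15·5/2 = 1/2 ✓
b·c²: (-11/18)·9 + 14/15·25/4 = 1/3 ✓
b·Ac: 14/15·5/28 = 1/6 ✓; 3 stages ⇒ order 3.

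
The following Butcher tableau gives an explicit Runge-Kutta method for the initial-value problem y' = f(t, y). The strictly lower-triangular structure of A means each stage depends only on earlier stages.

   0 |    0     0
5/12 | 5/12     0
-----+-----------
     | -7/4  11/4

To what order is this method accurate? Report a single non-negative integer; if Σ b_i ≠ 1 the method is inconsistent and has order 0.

b = (-7/4, 11/4)
c = (0, 5/12)
Σ b_i: (-7/4)·1 + 11/4·1 = 1 ✓
b·c: 11/4·5/12 = 55/48 ≠ 1/2 ⇒ order 1.

1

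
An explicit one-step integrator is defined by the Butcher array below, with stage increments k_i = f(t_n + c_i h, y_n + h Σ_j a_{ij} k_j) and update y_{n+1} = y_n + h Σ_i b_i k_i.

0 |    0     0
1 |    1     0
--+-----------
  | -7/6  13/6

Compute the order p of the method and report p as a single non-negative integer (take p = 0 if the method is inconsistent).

b = (-7/6, 13/6)
c = (0, 1)
Σ b_i: (-7/6)·1 + 13/6·1 = 1 ✓
b·c: 13/6·1 = 13/6 ≠ 1/2 ⇒ order 1.

1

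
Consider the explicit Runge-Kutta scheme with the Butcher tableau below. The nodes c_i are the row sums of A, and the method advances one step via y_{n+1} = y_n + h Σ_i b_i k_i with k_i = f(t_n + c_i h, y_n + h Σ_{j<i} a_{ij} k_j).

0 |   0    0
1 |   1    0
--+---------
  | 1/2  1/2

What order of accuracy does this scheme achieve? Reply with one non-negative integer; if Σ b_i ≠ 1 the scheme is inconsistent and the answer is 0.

2

b = (1/2, 1/2)
c = (0, 1)
Σ b_i: 1/2·1 + 1/2·1 = 1 ✓
b·c: 1/2·1 = 1/2 ✓; 2 stages ⇒ order 2.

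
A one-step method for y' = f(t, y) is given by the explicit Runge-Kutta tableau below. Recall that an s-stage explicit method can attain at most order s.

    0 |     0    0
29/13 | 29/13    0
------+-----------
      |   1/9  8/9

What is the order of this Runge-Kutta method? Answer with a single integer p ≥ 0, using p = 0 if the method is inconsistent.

1

b = (1/9, 8/9)
c = (0, 29/13)
Σ b_i: 1/9·1 + 8/9·1 = 1 ✓
b·c: 8/9·29/13 = 232/117 ≠ 1/2 ⇒ order 1.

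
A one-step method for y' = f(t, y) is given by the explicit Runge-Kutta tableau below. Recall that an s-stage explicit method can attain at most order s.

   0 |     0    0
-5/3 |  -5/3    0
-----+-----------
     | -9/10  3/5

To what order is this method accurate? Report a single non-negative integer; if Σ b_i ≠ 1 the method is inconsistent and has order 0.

b = (-9/10, 3/5)
c = (0, -5/3)
Σ b_i: (-9/10)·1 + 3/5·1 = -3/10 ≠ 1 ⇒ order 0.

0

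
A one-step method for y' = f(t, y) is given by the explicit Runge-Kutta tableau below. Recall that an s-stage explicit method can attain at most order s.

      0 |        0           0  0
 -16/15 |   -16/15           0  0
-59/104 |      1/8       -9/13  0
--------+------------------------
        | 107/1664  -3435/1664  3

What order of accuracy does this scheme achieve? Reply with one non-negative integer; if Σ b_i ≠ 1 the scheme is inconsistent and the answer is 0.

2

b = (107/1664, -3435/1664, 3)
c = (0, -16/15, -59/104)
Ac = (0, 0, 48/65)
Σ b_i: 107/1664·1 + (-3435/1664)·1 + 3·1 = 1 ✓
b·c: (-3435/1664)·(-16/15) + 3·(-59/104) = 1/2 ✓
b·c²: (-3435/1664)·256/225 + 3·3481/10816 = -224411/162240 ≠ 1/3 ⇒ order 2.
b·Ac: 3·48/65 = 144/65 ≠ 1/6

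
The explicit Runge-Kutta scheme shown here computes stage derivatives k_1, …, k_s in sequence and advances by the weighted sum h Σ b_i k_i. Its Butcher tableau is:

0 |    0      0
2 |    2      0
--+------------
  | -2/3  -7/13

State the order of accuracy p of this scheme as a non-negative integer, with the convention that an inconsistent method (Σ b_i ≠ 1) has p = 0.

0

b = (-2/3, -7/13)
c = (0, 2)
Σ b_i: (-2/3)·1 + (-7/13)·1 = -47/39 ≠ 1 ⇒ order 0.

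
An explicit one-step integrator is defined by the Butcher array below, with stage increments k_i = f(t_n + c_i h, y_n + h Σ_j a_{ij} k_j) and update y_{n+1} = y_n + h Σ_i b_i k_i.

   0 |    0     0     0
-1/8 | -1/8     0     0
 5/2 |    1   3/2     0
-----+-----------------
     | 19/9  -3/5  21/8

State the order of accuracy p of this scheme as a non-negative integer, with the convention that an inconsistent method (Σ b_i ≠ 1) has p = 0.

b = (19/9, -3/5, 21/8)
c = (0, -1/8, 5/2)
Ac = (0, 0, -3/16)
Σ b_i: 19/9·1 + (-3/5)·1 + 21/8·1 = 1489/360 ≠ 1 ⇒ order 0.

0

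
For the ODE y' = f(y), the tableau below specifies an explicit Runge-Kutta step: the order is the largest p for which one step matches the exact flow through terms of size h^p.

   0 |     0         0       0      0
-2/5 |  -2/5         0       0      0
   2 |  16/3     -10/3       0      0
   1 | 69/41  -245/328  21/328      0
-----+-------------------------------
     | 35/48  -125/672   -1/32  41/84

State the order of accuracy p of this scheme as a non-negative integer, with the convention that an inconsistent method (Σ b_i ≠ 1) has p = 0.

4

b = (35/48, -125/672, -1/32, 41/84)
c = (0, -2/5, 2, 1)
Ac = (0, 0, 4/3, 35/82)
Σ b_i: 35/48·1 + (-125/672)·1 + (-1/32)·1 + 41/84·1 = 1 ✓
b·c: (-125/672)·(-2/5) + (-1/32)·2 + 41/84·1 = 1/2 ✓
b·c²: (-125/672)·4/25 + (-1/32)·4 + 41/84·1 = 1/3 ✓
b·Ac: (-1/32)·4/3 + 41/84·35/82 = 1/6 ✓
b·c³: (-125/672)·(-8/125) + (-1/32)·8 + 41/84·1 = 1/4 ✓
b·(c∘Ac): (-1/32)·8/3 + 41/84·35/82 = 1/8 ✓
b·Ac²: (-1/32)·(-8/15) + 41/84·28/205 = 1/12 ✓
b·A²c: 41/84·7/82 = 1/24 ✓; 4 stages ⇒ order 4.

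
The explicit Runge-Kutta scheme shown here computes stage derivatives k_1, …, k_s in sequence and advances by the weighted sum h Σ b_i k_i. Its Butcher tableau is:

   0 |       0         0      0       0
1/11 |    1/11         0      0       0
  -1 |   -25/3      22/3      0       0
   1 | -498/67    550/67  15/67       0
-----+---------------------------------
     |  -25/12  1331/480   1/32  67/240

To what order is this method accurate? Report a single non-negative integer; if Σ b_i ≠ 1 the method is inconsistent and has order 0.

b = (-25/12, 1331/480, 1/32, 67/240)
c = (0, 1/11, -1, 1)
Ac = (0, 0, 2/3, 35/67)
Σ b_i: (-25/12)·1 + 1331/480·1 + 1/32·1 + 67/240·1 = 1 ✓
b·c: 1331/480·1/11 + 1/32·(-1) + 67/240·1 = 1/2 ✓
b·c²: 1331/480·1/121 + 1/32·1 + 67/240·1 = 1/3 ✓
b·Ac: 1/32·2/3 + 67/240·35/67 = 1/6 ✓
b·c³: 1331/480·1/1331 + 1/32·(-1) + 67/240·1 = 1/4 ✓
b·(c∘Ac): 1/32·(-2/3) + 67/240·35/67 = 1/8 ✓
b·Ac²: 1/32·2/33 + 67/240·215/737 = 1/12 ✓
b·A²c: 67/240·10/67 = 1/24 ✓; 4 stages ⇒ order 4.

4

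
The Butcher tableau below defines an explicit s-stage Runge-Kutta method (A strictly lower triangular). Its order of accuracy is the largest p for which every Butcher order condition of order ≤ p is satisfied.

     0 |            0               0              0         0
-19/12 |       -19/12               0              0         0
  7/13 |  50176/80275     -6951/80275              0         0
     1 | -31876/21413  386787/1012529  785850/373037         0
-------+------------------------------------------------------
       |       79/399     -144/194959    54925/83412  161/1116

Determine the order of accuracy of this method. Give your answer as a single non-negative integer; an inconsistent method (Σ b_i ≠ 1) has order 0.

4

b = (79/399, -144/194959, 54925/83412, 161/1116)
c = (0, -19/12, 7/13, 1)
Ac = (0, 0, 2317/16900, 341/644)
Σ b_i: 79/399·1 + (-144/194959)·1 + 54925/83412·1 + 161/1116·1 = 1 ✓
b·c: (-144/194959)·(-19/12) + 54925/83412·7/13 + 161/1116·1 = 1/2 ✓
b·c²: (-144/194959)·361/144 + 54925/83412·49/169 + 161/1116·1 = 1/3 ✓
b·Ac: 54925/83412·2317/16900 + 161/1116·341/644 = 1/6 ✓
b·c³: (-144/194959)·(-6859/1728) + 54925/83412·343/2197 + 161/1116·1 = 1/4 ✓
b·(c∘Ac): 54925/83412·16219/219700 + 161/1116·341/644 = 1/8 ✓
b·Ac²: 54925/83412·(-44023/202800) + 161/1116·527/336 = 1/12 ✓
b·A²c: 161/1116·93/322 = 1/24 ✓; 4 stages ⇒ order 4.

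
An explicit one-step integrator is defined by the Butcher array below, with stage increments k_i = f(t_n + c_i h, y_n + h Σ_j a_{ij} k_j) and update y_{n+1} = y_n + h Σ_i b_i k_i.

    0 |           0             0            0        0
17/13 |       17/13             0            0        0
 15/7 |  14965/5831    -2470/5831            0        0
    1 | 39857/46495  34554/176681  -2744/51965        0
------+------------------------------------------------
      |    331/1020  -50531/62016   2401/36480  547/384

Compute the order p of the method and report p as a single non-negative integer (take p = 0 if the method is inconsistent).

4

b = (331/1020, -50531/62016, 2401/36480, 547/384)
c = (0, 17/13, 15/7, 1)
Ac = (0, 0, -190/343, 78/547)
Σ b_i: 331/1020·1 + (-50531/62016)·1 + 2401/36480·1 + 547/384·1 = 1 ✓
b·c: (-50531/62016)·17/13 + 2401/36480·15/7 + 547/384·1 = 1/2 ✓
b·c²: (-50531/62016)·289/169 + 2401/36480·225/49 + 547/384·1 = 1/3 ✓
b·Ac: 2401/36480·(-190/343) + 547/384·78/547 = 1/6 ✓
b·c³: (-50531/62016)·4913/2197 + 2401/36480·3375/343 + 547/384·1 = 1/4 ✓
b·(c∘Ac): 2401/36480·(-2850/2401) + 547/384·78/547 = 1/8 ✓
b·Ac²: 2401/36480·(-3230/4459) + 547/384·654/7111 = 1/12 ✓
b·A²c: 547/384·16/547 = 1/24 ✓; 4 stages ⇒ order 4.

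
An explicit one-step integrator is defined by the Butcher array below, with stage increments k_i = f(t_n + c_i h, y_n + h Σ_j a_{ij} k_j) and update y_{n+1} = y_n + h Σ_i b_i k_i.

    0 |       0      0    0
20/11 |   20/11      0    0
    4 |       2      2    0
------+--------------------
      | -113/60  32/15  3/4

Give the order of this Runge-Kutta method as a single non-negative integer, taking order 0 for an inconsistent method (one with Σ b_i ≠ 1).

1

b = (-113/60, 32/15, 3/4)
c = (0, 20/11, 4)
Ac = (0, 0, 40/11)
Σ b_i: (-113/60)·1 + 32/15·1 + 3/4·1 = 1 ✓
b·c: 32/15·20/11 + 3/4·4 = 227/33 ≠ 1/2 ⇒ order 1.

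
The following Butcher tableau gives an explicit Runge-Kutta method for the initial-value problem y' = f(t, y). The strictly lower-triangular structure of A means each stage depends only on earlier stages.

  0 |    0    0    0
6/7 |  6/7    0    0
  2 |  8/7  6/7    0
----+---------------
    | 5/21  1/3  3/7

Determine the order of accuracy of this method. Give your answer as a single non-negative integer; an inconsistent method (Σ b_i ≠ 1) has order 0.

1

b = (5/21, 1/3, 3/7)
c = (0, 6/7, 2)
Ac = (0, 0, 36/49)
Σ b_i: 5/21·1 + 1/3·1 + 3/7·1 = 1 ✓
b·c: 1/3·6/7 + 3/7·2 = 8/7 ≠ 1/2 ⇒ order 1.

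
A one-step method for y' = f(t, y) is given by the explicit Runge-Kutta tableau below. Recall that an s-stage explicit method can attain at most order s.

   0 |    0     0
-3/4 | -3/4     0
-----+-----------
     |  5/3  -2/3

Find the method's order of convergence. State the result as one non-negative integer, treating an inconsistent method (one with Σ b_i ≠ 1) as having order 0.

2

b = (5/3, -2/3)
c = (0, -3/4)
Σ b_i: 5/3·1 + (-2/3)·1 = 1 ✓
b·c: (-2/3)·(-3/4) = 1/2 ✓; 2 stages ⇒ order 2.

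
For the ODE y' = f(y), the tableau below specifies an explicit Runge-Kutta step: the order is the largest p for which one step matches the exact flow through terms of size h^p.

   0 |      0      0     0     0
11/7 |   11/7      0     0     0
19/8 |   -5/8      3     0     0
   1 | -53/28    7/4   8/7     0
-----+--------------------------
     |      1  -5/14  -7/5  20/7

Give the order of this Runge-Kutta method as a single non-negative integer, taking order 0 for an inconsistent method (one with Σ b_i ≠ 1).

b = (1, -5/14, -7/5, 20/7)
c = (0, 11/7, 19/8, 1)
Ac = (0, 0, 33/7, 153/28)
Σ b_i: 1·1 + (-5/14)·1 + (-7/5)·1 + 20/7·1 = 21/10 ≠ 1 ⇒ order 0.

0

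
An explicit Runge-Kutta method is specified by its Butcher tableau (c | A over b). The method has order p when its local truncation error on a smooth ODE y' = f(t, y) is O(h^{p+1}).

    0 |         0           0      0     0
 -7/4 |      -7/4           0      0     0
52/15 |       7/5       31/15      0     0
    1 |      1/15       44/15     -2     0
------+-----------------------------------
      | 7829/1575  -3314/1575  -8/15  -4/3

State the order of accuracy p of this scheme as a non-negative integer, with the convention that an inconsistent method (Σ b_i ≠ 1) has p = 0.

b = (7829/1575, -3314/1575, -8/15, -4/3)
c = (0, -7/4, 52/15, 1)
Ac = (0, 0, -217/60, -181/15)
Σ b_i: 7829/1575·1 + (-3314/1575)·1 + (-8/15)·1 + (-4/3)·1 = 1 ✓
b·c: (-3314/1575)·(-7/4) + (-8/15)·52/15 + (-4/3)·1 = 1/2 ✓
b·c²: (-3314/1575)·49/16 + (-8/15)·2704/225 + (-4/3)·1 = -383041/27000 ≠ 1/3 ⇒ order 2.
b·Ac: (-8/15)·(-217/60) + (-4/3)·(-181/15) = 4054/225 ≠ 1/6

2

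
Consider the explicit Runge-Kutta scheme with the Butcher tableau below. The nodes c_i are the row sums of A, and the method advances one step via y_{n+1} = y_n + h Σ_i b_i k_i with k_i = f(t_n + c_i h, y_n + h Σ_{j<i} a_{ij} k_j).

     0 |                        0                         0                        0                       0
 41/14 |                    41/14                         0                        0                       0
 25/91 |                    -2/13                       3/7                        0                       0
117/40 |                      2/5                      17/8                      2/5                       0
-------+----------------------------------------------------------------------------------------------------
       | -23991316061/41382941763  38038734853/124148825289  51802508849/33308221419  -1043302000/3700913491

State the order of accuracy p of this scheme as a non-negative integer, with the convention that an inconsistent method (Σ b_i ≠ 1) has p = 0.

b = (-23991316061/41382941763, 38038734853/124148825289, 51802508849/33308221419, -1043302000/3700913491)
c = (0, 41/14, 25/91, 117/40)
Ac = (0, 0, 123/98, 9221/1456)
Σ b_i: (-23991316061/41382941763)·1 + 38038734853/124148825289·1 + 51802508849/33308221419·1 + (-1043302000/3700913491)·1 = 1 ✓
b·c: 38038734853/124148825289·41/14 + 51802508849/33308221419·25/91 + (-1043302000/3700913491)·117/40 = 1/2 ✓
b·c²: 38038734853/124148825289·1681/196 + 51802508849/33308221419·625/8281 + (-1043302000/3700913491)·13689/1600 = 1/3 ✓
b·Ac: 51802508849/33308221419·123/98 + (-1043302000/3700913491)·9221/1456 = 1/6 ✓
b·c³: 38038734853/124148825289·68921/2744 + 51802508849/33308221419·15625/753571 + (-1043302000/3700913491)·1601613/64000 = 1978944627479/2939198205216 ≠ 1/4 ⇒ order 3.
b·(c∘Ac): 51802508849/33308221419·3075/8918 + (-1043302000/3700913491)·82989/4480 = -1853997327325/395661296856 ≠ 1/8
b·Ac²: 51802508849/33308221419·5043/1372 + (-1043302000/3700913491)·4837513/264992 = 2304838450703/4041397532172 ≠ 1/12
b·A²c: (-1043302000/3700913491)·123/245 = -25665229200/181344761059 ≠ 1/24

3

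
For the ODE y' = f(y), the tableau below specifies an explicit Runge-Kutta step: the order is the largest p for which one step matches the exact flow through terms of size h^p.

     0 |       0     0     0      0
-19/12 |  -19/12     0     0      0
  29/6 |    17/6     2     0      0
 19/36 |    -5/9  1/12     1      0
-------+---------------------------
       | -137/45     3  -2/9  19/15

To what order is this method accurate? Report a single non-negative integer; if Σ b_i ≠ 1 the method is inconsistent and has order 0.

1

b = (-137/45, 3, -2/9, 19/15)
c = (0, -19/12, 29/6, 19/36)
Ac = (0, 0, -19/6, 677/144)
Σ b_i: (-137/45)·1 + 3·1 + (-2/9)·1 + 19/15·1 = 1 ✓
b·c: 3·(-19/12) + (-2/9)·29/6 + 19/15·19/36 = -232/45 ≠ 1/2 ⇒ order 1.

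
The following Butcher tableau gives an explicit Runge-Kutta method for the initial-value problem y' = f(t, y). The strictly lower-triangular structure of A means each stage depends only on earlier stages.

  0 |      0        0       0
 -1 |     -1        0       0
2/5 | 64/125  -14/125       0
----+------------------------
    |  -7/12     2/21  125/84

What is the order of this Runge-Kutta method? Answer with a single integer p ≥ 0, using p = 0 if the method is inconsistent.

3

b = (-7/12, 2/21, 125/84)
c = (0, -1, 2/5)
Ac = (0, 0, 14/125)
Σ b_i: (-7/12)·1 + 2/21·1 + 125/84·1 = 1 ✓
b·c: 2/21·(-1) + 125/84·2/5 = 1/2 ✓
b·c²: 2/21·1 + 125/84·4/25 = 1/3 ✓
b·Ac: 125/84·14/125 = 1/6 ✓; 3 stages ⇒ order 3.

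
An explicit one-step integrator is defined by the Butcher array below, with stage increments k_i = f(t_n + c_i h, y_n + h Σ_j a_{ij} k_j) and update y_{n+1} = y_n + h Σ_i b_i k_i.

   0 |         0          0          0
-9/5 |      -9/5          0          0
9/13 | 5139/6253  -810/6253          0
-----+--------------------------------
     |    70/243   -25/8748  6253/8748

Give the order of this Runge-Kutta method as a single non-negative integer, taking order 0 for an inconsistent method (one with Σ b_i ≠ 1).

b = (70/243, -25/8748, 6253/8748)
c = (0, -9/5, 9/13)
Ac = (0, 0, 1458/6253)
Σ b_i: 70/243·1 + (-25/8748)·1 + 6253/8748·1 = 1 ✓
b·c: (-25/8748)·(-9/5) + 6253/8748·9/13 = 1/2 ✓
b·c²: (-25/8748)·81/25 + 6253/8748·81/169 = 1/3 ✓
b·Ac: 6253/8748·1458/6253 = 1/6 ✓; 3 stages ⇒ order 3.

3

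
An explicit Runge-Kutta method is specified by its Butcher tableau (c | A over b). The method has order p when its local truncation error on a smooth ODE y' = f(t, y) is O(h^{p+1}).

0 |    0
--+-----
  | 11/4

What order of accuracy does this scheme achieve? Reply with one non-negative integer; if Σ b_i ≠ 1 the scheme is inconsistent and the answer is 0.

0

b = (11/4)
c = (0)
Σ b_i: 11/4·1 = 11/4 ≠ 1 ⇒ order 0.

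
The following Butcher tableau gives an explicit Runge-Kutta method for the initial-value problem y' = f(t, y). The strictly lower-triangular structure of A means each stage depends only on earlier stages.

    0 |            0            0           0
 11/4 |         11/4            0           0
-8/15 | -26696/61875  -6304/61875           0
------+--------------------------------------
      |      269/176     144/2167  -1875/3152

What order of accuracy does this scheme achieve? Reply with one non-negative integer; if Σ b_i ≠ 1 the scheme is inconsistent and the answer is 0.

b = (269/176, 144/2167, -1875/3152)
c = (0, 11/4, -8/15)
Ac = (0, 0, -1576/5625)
Σ b_i: 269/176·1 + 144/2167·1 + (-1875/3152)·1 = 1 ✓
b·c: 144/2167·11/4 + (-1875/3152)·(-8/15) = 1/2 ✓
b·c²: 144/2167·121/16 + (-1875/3152)·64/225 = 1/3 ✓
b·Ac: (-1875/3152)·(-1576/5625) = 1/6 ✓; 3 stages ⇒ order 3.

3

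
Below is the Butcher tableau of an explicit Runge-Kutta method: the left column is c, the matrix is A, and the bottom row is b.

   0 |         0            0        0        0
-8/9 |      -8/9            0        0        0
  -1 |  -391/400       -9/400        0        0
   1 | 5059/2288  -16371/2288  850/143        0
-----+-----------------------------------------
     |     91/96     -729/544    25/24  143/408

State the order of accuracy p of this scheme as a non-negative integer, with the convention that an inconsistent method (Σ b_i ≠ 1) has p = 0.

b = (91/96, -729/544, 25/24, 143/408)
c = (0, -8/9, -1, 1)
Ac = (0, 0, 1/50, 119/286)
Σ b_i: 91/96·1 + (-729/544)·1 + 25/24·1 + 143/408·1 = 1 ✓
b·c: (-729/544)·(-8/9) + 25/24·(-1) + 143/408·1 = 1/2 ✓
b·c²: (-729/544)·64/81 + 25/24·1 + 143/408·1 = 1/3 ✓
b·Ac: 25/24·1/50 + 143/408·119/286 = 1/6 ✓
b·c³: (-729/544)·(-512/729) + 25/24·(-1) + 143/408·1 = 1/4 ✓
b·(c∘Ac): 25/24·(-1/50) + 143/408·119/286 = 1/8 ✓
b·Ac²: 25/24·(-4/225) + 143/408·34/117 = 1/12 ✓
b·A²c: 143/408·17/143 = 1/24 ✓; 4 stages ⇒ order 4.

4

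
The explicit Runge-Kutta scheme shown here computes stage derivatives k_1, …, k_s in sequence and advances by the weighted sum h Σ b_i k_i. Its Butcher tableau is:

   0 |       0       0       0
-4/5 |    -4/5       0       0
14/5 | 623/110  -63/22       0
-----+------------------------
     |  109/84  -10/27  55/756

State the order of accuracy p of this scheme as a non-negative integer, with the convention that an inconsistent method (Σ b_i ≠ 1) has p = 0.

b = (109/84, -10/27, 55/756)
c = (0, -4/5, 14/5)
Ac = (0, 0, 126/55)
Σ b_i: 109/84·1 + (-10/27)·1 + 55/756·1 = 1 ✓
b·c: (-10/27)·(-4/5) + 55/756·14/5 = 1/2 ✓
b·c²: (-10/27)·16/25 + 55/756·196/25 = 1/3 ✓
b·Ac: 55/756·126/55 = 1/6 ✓; 3 stages ⇒ order 3.

3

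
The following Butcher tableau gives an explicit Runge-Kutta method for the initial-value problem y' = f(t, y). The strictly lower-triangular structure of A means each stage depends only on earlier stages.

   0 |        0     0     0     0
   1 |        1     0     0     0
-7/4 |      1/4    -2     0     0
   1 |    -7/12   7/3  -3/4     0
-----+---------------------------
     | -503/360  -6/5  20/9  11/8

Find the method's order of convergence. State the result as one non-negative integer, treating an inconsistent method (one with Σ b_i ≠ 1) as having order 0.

1

b = (-503/360, -6/5, 20/9, 11/8)
c = (0, 1, -7/4, 1)
Ac = (0, 0, -2, 175/48)
Σ b_i: (-503/360)·1 + (-6/5)·1 + 20/9·1 + 11/8·1 = 1 ✓
b·c: (-6/5)·1 + 20/9·(-7/4) + 11/8·1 = -1337/360 ≠ 1/2 ⇒ order 1.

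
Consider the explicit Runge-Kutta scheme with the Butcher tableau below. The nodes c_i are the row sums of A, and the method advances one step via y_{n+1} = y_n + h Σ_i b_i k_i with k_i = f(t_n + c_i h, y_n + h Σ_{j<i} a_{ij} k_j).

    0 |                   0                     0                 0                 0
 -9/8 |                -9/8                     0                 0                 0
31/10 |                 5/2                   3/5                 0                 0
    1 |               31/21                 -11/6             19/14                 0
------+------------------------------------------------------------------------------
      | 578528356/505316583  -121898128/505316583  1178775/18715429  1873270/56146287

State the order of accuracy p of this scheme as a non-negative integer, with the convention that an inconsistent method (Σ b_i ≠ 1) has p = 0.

3

b = (578528356/505316583, -121898128/505316583, 1178775/18715429, 1873270/56146287)
c = (0, -9/8, 31/10, 1)
Ac = (0, 0, -27/40, 3511/560)
Σ b_i: 578528356/505316583·1 + (-121898128/505316583)·1 + 1178775/18715429·1 + 1873270/56146287·1 = 1 ✓
b·c: (-121898128/505316583)·(-9/8) + 1178775/18715429·31/10 + 1873270/56146287·1 = 1/2 ✓
b·c²: (-121898128/505316583)·81/64 + 1178775/18715429·961/100 + 1873270/56146287·1 = 1/3 ✓
b·Ac: 1178775/18715429·(-27/40) + 1873270/56146287·3511/560 = 1/6 ✓
b·c³: (-121898128/505316583)·(-729/512) + 1178775/18715429·29791/1000 + 1873270/56146287·1 = 20241374857/8983405920 ≠ 1/4 ⇒ order 3.
b·(c∘Ac): 1178775/18715429·(-837/400) + 1873270/56146287·3511/560 = 69519581/898340592 ≠ 1/8
b·Ac²: 1178775/18715429·243/320 + 1873270/56146287·240169/22400 = 455405599/1122925740 ≠ 1/12
b·A²c: 1873270/56146287·(-513/560) = -4576131/149723432 ≠ 1/24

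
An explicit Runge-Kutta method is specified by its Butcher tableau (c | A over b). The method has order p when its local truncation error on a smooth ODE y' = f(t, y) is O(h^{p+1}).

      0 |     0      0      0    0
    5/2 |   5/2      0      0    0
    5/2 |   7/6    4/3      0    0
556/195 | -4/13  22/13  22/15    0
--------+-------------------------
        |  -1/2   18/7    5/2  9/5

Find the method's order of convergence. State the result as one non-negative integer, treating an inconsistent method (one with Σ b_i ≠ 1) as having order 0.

0

b = (-1/2, 18/7, 5/2, 9/5)
c = (0, 5/2, 5/2, 556/195)
Ac = (0, 0, 10/3, 308/39)
Σ b_i: (-1/2)·1 + 18/7·1 + 5/2·1 + 9/5·1 = 223/35 ≠ 1 ⇒ order 0.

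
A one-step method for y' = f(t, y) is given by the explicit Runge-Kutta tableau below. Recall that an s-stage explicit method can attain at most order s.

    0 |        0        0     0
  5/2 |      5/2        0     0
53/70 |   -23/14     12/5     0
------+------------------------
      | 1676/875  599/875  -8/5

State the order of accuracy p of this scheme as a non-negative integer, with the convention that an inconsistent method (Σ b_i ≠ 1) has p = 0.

b = (1676/875, 599/875, -8/5)
c = (0, 5/2, 53/70)
Ac = (0, 0, 6)
Σ b_i: 1676/875·1 + 599/875·1 + (-8/5)·1 = 1 ✓
b·c: 599/875·5/2 + (-8/5)·53/70 = 1/2 ✓
b·c²: 599/875·25/4 + (-8/5)·2809/4900 = 82353/24500 ≠ 1/3 ⇒ order 2.
b·Ac: (-8/5)·6 = -48/5 ≠ 1/6

2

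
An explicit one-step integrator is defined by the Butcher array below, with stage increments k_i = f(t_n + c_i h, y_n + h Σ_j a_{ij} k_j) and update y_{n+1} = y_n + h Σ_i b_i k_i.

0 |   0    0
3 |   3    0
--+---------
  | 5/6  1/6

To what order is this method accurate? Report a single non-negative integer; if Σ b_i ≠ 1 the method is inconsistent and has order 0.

2

b = (5/6, 1/6)
c = (0, 3)
Σ b_i: 5/6·1 + 1/6·1 = 1 ✓
b·c: 1/6·3 = 1/2 ✓; 2 stages ⇒ order 2.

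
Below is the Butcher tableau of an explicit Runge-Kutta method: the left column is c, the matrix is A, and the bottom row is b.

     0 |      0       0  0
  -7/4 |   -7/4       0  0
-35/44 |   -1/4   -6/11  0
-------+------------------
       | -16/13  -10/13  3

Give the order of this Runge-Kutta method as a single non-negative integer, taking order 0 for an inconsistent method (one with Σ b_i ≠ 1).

1

b = (-16/13, -10/13, 3)
c = (0, -7/4, -35/44)
Ac = (0, 0, 21/22)
Σ b_i: (-16/13)·1 + (-10/13)·1 + 3·1 = 1 ✓
b·c: (-10/13)·(-7/4) + 3·(-35/44) = -595/572 ≠ 1/2 ⇒ order 1.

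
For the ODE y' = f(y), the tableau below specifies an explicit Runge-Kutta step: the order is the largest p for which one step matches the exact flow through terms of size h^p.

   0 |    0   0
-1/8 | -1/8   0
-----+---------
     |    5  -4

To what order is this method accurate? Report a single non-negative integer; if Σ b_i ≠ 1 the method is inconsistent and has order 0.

b = (5, -4)
c = (0, -1/8)
Σ b_i: 5·1 + (-4)·1 = 1 ✓
b·c: (-4)·(-1/8) = 1/2 ✓; 2 stages ⇒ order 2.

2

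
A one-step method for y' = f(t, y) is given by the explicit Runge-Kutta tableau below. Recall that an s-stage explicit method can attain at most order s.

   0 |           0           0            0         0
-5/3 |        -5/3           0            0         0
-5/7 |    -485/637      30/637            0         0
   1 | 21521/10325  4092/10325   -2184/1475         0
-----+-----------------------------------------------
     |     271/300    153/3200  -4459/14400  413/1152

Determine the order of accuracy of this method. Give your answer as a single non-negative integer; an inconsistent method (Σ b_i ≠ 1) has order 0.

4

b = (271/300, 153/3200, -4459/14400, 413/1152)
c = (0, -5/3, -5/7, 1)
Ac = (0, 0, -50/637, 164/413)
Σ b_i: 271/300·1 + 153/3200·1 + (-4459/14400)·1 + 413/1152·1 = 1 ✓
b·c: 153/3200·(-5/3) + (-4459/14400)·(-5/7) + 413/1152·1 = 1/2 ✓
b·c²: 153/3200·25/9 + (-4459/14400)·25/49 + 413/1152·1 = 1/3 ✓
b·Ac: (-4459/14400)·(-50/637) + 413/1152·164/413 = 1/6 ✓
b·c³: 153/3200·(-125/27) + (-4459/14400)·(-125/343) + 413/1152·1 = 1/4 ✓
b·(c∘Ac): (-4459/14400)·250/4459 + 413/1152·164/413 = 1/8 ✓
b·Ac²: (-4459/14400)·250/1911 + 413/1152·428/1239 = 1/12 ✓
b·A²c: 413/1152·48/413 = 1/24 ✓; 4 stages ⇒ order 4.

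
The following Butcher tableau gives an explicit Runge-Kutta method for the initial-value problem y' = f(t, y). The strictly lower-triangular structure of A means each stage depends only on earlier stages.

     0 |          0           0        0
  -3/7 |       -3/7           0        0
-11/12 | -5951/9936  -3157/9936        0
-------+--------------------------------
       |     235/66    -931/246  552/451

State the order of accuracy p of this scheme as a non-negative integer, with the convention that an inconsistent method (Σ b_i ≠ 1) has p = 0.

b = (235/66, -931/246, 552/451)
c = (0, -3/7, -11/12)
Ac = (0, 0, 451/3312)
Σ b_i: 235/66·1 + (-931/246)·1 + 552/451·1 = 1 ✓
b·c: (-931/246)·(-3/7) + 552/451·(-11/12) = 1/2 ✓
b·c²: (-931/246)·9/49 + 552/451·121/144 = 1/3 ✓
b·Ac: 552/451·451/3312 = 1/6 ✓; 3 stages ⇒ order 3.

3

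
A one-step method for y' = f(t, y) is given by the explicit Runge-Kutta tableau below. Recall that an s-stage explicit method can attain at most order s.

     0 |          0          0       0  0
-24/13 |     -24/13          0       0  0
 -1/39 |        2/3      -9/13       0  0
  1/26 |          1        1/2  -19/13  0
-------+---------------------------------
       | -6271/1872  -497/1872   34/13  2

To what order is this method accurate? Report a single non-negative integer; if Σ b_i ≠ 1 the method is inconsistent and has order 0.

2

b = (-6271/1872, -497/1872, 34/13, 2)
c = (0, -24/13, -1/39, 1/26)
Ac = (0, 0, 216/169, -449/507)
Σ b_i: (-6271/1872)·1 + (-497/1872)·1 + 34/13·1 + 2·1 = 1 ✓
b·c: (-497/1872)·(-24/13) + 34/13·(-1/39) + 2·1/26 = 1/2 ✓
b·c²: (-497/1872)·576/169 + 34/13·1/1521 + 2·1/676 = -35599/39546 ≠ 1/3 ⇒ order 2.
b·Ac: 34/13·216/169 + 2·(-449/507) = 10358/6591 ≠ 1/6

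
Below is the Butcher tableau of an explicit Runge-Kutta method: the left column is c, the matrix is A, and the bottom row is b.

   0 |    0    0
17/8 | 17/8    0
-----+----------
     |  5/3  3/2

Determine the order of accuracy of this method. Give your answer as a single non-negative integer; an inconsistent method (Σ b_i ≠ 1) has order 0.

0

b = (5/3, 3/2)
c = (0, 17/8)
Σ b_i: 5/3·1 + 3/2·1 = 19/6 ≠ 1 ⇒ order 0.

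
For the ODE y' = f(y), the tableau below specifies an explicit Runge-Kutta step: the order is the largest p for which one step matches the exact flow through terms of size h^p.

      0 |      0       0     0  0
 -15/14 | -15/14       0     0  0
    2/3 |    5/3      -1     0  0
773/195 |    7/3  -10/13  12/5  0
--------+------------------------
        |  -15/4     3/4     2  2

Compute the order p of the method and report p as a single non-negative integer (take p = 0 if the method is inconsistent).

b = (-15/4, 3/4, 2, 2)
c = (0, -15/14, 2/3, 773/195)
Ac = (0, 0, 15/14, 1103/455)
Σ b_i: (-15/4)·1 + 3/4·1 + 2·1 + 2·1 = 1 ✓
b·c: 3/4·(-15/14) + 2·2/3 + 2·773/195 = 30787/3640 ≠ 1/2 ⇒ order 1.

1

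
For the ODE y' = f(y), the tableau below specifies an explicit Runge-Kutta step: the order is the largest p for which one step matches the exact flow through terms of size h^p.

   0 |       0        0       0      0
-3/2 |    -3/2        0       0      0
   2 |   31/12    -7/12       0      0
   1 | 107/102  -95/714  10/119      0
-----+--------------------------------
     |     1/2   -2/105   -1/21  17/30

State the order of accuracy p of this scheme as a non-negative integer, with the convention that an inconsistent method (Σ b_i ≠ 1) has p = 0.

b = (1/2, -2/105, -1/21, 17/30)
c = (0, -3/2, 2, 1)
Ac = (0, 0, 7/8, 25/68)
Σ b_i: 1/2·1 + (-2/105)·1 + (-1/21)·1 + 17/30·1 = 1 ✓
b·c: (-2/105)·(-3/2) + (-1/21)·2 + 17/30·1 = 1/2 ✓
b·c²: (-2/105)·9/4 + (-1/21)·4 + 17/30·1 = 1/3 ✓
b·Ac: (-1/21)·7/8 + 17/30·25/68 = 1/6 ✓
b·c³: (-2/105)·(-27/8) + (-1/21)·8 + 17/30·1 = 1/4 ✓
b·(c∘Ac): (-1/21)·7/4 + 17/30·25/68 = 1/8 ✓
b·Ac²: (-1/21)·(-21/16) + 17/30·5/136 = 1/12 ✓
b·A²c: 17/30·5/68 = 1/24 ✓; 4 stages ⇒ order 4.

4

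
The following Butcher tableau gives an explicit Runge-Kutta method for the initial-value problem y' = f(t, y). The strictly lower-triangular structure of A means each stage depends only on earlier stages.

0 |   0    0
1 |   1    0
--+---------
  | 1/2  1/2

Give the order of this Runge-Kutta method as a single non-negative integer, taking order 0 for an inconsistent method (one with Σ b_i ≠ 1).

b = (1/2, 1/2)
c = (0, 1)
Σ b_i: 1/2·1 + 1/2·1 = 1 ✓
b·c: 1/2·1 = 1/2 ✓; 2 stages ⇒ order 2.

2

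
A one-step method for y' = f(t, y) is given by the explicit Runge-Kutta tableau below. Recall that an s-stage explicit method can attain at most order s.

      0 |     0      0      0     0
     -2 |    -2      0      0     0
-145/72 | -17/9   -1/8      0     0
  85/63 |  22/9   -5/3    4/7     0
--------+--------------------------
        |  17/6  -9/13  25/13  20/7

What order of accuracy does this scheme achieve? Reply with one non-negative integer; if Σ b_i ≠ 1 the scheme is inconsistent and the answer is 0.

b = (17/6, -9/13, 25/13, 20/7)
c = (0, -2, -145/72, 85/63)
Ac = (0, 0, 1/4, 275/126)
Σ b_i: 17/6·1 + (-9/13)·1 + 25/13·1 + 20/7·1 = 3779/546 ≠ 1 ⇒ order 0.

0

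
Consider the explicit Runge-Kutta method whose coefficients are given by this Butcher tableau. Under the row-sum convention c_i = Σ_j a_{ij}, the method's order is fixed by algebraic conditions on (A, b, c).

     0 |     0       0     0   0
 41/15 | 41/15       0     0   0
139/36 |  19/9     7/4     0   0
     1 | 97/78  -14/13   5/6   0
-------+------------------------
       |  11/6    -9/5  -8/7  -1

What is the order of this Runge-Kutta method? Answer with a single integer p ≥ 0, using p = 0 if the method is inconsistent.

b = (11/6, -9/5, -8/7, -1)
c = (0, 41/15, 139/36, 1)
Ac = (0, 0, 287/60, 3847/14040)
Σ b_i: 11/6·1 + (-9/5)·1 + (-8/7)·1 + (-1)·1 = -443/210 ≠ 1 ⇒ order 0.

0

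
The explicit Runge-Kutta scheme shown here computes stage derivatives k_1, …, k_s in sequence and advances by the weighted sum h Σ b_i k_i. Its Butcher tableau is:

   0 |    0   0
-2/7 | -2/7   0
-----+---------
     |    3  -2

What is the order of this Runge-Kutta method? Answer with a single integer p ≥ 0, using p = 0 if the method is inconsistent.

1

b = (3, -2)
c = (0, -2/7)
Σ b_i: 3·1 + (-2)·1 = 1 ✓
b·c: (-2)·(-2/7) = 4/7 ≠ 1/2 ⇒ order 1.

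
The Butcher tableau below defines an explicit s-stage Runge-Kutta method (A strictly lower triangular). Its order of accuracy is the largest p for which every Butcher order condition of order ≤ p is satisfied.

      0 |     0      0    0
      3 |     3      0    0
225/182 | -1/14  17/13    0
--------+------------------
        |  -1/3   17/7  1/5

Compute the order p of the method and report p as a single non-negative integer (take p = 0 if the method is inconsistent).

b = (-1/3, 17/7, 1/5)
c = (0, 3, 225/182)
Ac = (0, 0, 51/13)
Σ b_i: (-1/3)·1 + 17/7·1 + 1/5·1 = 241/105 ≠ 1 ⇒ order 0.

0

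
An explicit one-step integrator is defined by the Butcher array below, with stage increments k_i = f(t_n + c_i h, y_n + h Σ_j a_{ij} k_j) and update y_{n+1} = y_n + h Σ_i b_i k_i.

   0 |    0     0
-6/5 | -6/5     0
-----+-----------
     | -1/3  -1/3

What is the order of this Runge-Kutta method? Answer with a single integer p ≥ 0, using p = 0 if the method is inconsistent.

b = (-1/3, -1/3)
c = (0, -6/5)
Σ b_i: (-1/3)·1 + (-1/3)·1 = -2/3 ≠ 1 ⇒ order 0.

0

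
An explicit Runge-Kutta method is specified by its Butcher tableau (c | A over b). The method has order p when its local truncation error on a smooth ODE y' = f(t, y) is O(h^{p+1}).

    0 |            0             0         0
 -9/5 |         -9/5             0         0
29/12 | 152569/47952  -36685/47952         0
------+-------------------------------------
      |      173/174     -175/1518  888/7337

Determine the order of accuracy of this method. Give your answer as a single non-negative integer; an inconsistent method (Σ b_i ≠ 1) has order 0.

b = (173/174, -175/1518, 888/7337)
c = (0, -9/5, 29/12)
Ac = (0, 0, 7337/5328)
Σ b_i: 173/174·1 + (-175/1518)·1 + 888/7337·1 = 1 ✓
b·c: (-175/1518)·(-9/5) + 888/7337·29/12 = 1/2 ✓
b·c²: (-175/1518)·81/25 + 888/7337·841/144 = 1/3 ✓
b·Ac: 888/7337·7337/5328 = 1/6 ✓; 3 stages ⇒ order 3.

3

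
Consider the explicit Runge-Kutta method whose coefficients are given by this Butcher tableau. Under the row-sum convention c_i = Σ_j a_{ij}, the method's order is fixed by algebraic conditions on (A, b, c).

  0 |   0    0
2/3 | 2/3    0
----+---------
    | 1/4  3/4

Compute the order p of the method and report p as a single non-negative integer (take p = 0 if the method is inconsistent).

2

b = (1/4, 3/4)
c = (0, 2/3)
Σ b_i: 1/4·1 + 3/4·1 = 1 ✓
b·c: 3/4·2/3 = 1/2 ✓; 2 stages ⇒ order 2.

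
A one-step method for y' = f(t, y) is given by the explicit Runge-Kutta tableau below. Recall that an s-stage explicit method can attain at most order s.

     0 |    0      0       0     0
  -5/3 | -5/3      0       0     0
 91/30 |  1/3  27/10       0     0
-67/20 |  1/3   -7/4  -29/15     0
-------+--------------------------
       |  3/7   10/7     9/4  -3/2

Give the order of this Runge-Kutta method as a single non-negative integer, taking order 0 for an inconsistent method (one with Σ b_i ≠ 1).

b = (3/7, 10/7, 9/4, -3/2)
c = (0, -5/3, 91/30, -67/20)
Ac = (0, 0, -9/2, -2653/900)
Σ b_i: 3/7·1 + 10/7·1 + 9/4·1 + (-3/2)·1 = 73/28 ≠ 1 ⇒ order 0.

0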